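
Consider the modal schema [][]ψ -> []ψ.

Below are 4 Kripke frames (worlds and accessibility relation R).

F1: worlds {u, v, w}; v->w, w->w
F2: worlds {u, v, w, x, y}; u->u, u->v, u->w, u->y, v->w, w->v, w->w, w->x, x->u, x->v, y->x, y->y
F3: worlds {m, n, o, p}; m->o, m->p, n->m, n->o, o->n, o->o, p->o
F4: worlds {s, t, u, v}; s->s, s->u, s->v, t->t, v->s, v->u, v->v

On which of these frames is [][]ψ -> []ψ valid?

Frame correspondent (Sahlqvist): forall x forall y (Rxy -> exists z (Rxz & Rzy)) — i.e. density.
F1: holds.
F2: holds.
F3: fails — Rnm but no z with Rnz and Rzm.
F4: holds.

F1, F2, F4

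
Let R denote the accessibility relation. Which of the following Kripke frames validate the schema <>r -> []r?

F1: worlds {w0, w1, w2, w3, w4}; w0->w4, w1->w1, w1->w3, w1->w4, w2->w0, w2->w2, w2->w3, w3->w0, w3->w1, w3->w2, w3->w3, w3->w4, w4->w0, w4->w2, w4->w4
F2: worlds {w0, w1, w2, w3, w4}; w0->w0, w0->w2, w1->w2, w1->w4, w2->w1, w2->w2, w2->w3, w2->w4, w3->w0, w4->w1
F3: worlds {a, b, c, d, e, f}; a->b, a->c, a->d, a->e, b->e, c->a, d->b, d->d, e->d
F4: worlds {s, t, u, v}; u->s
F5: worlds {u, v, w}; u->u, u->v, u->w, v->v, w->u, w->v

This is the axiom for partial functionality; its first-order frame correspondent is forall x forall y forall z (Rxy & Rxz -> y = z).
F1: fails — w1 sees both w1 and w3.
F2: fails — w0 sees both w0 and w2.
F3: fails — a sees both b and c.
F4: holds.
F5: fails — u sees both u and v.

F4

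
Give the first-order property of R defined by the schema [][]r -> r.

This is a Sahlqvist (Geach-type) schema ◇^0□^2r → □^0◇^0r.
Minimal-valuation argument: fix x; take any y with xR^0y and any z with xR^0z. Set V(r) to the set of worlds R-reachable from y in exactly 2 steps. Then □^2r holds at y, so the antecedent holds at x; validity forces ◇^0r at z, giving a w with zR^0w and yR^2w.
First-order correspondent: forall x exists w (x R^2 w & x = w).

forall x exists w (x R^2 w & x = w)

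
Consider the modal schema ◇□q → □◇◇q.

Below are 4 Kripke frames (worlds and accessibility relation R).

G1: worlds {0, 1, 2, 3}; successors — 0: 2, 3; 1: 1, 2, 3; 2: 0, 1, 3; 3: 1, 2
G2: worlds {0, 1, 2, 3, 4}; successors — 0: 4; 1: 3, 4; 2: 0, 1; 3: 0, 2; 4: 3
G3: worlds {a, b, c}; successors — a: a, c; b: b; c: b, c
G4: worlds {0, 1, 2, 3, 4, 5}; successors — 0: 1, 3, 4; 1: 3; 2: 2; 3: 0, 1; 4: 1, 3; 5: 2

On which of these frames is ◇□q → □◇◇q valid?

Frame correspondent (Sahlqvist): ∀x ∀y ∀z ((xRy ∧ xRz) → ∃w (yRw ∧ zR²w)) — i.e. a generalized confluence (Geach) condition.
G1: satisfies the condition.
G2: fails — 0R4, 0R4 but no w with 4Rw and 4R²w.
G3: satisfies the condition.
G4: fails — 0R1, 0R1 but no w with 1Rw and 1R²w.
Valid on: G1, G3.

G1, G3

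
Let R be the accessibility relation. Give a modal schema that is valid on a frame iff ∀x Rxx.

A defining formula is □p → p (the T axiom).
Suppose □p→p is valid. At any x set V(p)={w : Rxw}. Then □p holds at x, so p holds at x, i.e. Rxx.

□p → p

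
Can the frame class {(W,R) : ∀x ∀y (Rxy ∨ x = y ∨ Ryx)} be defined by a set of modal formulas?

Modal frame validity is preserved under disjoint unions.
Take 3 disjoint single-world reflexive frames: each is trivially connected, but their disjoint union has 3 worlds with no edge between distinct components, so it is not connected.
Hence connectedness of R is not modally definable.

Not definable by any modal formula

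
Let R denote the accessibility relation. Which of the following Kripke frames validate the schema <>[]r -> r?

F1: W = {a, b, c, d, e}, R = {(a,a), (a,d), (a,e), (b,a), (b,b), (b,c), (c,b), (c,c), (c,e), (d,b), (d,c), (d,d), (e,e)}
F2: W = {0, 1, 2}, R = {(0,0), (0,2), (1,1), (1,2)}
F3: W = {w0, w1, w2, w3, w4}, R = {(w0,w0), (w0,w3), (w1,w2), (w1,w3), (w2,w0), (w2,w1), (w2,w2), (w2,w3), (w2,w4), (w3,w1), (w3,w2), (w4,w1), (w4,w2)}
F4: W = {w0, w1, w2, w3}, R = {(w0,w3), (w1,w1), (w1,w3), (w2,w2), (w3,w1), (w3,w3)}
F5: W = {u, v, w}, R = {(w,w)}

F5

The schema corresponds to a generalized confluence (Geach) condition: forall x forall y (xRy -> exists w (yRw & x = w)).
F1: fails — aRd but no w with dRw and a=w.
F2: fails — 0R2 but no w with 2Rw and 0=w.
F3: fails — w0Rw3 but no w with w3Rw and w0=w.
F4: fails — w0Rw3 but no w with w3Rw and w0=w.
F5: condition met.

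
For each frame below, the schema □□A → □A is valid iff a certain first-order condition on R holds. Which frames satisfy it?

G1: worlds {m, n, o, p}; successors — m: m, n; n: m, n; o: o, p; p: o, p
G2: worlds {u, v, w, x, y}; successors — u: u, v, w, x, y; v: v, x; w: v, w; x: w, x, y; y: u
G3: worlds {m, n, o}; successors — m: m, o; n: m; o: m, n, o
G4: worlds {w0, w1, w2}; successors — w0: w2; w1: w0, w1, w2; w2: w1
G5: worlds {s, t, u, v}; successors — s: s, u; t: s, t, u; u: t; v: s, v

The schema corresponds to density: ∀x ∀y (Rxy → ∃z (Rxz ∧ Rzy)).
G1: satisfies the condition.
G2: satisfies the condition.
G3: satisfies the condition.
G4: fails — Rw0w2 but no z with Rw0z and Rzw2.
G5: satisfies the condition.
Valid on: G1, G2, G3, G5.

G1, G2, G3, G5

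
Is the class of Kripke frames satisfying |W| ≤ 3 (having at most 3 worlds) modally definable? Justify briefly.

Not modally definable

Modal frame validity is preserved under disjoint unions.
Any modal formula valid on each of 4 disjoint one-world frames is valid on their disjoint union (validity is preserved under disjoint unions). Each one-world frame has |W|=1≤3, but the union has |W|=4.
Hence having at most 3 worlds is not modally definable.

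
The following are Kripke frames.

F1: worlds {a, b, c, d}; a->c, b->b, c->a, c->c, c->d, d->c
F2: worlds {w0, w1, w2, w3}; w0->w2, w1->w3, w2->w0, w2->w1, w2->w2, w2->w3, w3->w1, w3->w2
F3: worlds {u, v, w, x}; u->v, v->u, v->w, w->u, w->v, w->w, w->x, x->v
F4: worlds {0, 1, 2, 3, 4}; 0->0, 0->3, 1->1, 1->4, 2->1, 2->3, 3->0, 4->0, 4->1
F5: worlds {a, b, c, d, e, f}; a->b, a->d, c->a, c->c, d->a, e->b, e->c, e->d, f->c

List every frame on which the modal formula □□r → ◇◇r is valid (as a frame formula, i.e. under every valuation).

Frame correspondent (Sahlqvist): ∀x ∃w (xR²w ∧ xR²w) — i.e. a generalized confluence (Geach) condition.
F1: satisfies the condition.
F2: satisfies the condition.
F3: satisfies the condition.
F4: satisfies the condition.
F5: fails — at b but no w with bR²w and bR²w.
Valid on: F1, F2, F3, F4.

F1, F2, F3, F4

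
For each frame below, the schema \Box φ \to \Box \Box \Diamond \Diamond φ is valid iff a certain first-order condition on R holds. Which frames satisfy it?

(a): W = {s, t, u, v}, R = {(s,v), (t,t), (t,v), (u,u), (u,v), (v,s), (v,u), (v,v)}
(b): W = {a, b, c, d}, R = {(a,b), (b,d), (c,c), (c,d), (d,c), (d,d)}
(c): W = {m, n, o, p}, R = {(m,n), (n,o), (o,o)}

Frame correspondent (Sahlqvist): \forall x \forall z (x R^2 z \to \exists w (xRw \wedge z R^2 w)) — i.e. a generalized confluence (Geach) condition.
(a): holds.
(b): fails — aR²d but no w with aRw and dR²w.
(c): fails — mR²o but no w with mRw and oR²w.

(a)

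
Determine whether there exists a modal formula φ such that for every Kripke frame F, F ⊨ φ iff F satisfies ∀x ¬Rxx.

No — not modally definable

Modal frame validity is preserved under surjective bounded morphisms.
The 5-cycle (worlds 0,1,2,3,4 with 0→1→2→3→4→0) is irreflexive, and the map sending every world to a single reflexive point • is a surjective bounded morphism (forth: every edge maps to (•,•); back: every world has a successor). So any modal formula valid on the 5-cycle is also valid on the reflexive point, which is not irreflexive.
Hence irreflexivity is not modally definable.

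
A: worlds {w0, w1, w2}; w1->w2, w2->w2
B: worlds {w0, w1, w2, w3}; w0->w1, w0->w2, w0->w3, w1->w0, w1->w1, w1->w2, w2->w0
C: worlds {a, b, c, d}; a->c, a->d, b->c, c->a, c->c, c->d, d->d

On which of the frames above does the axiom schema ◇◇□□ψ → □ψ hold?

Frame correspondent (Sahlqvist): ∀x ∀y ∀z ((xR²y ∧ xRz) → ∃w (yR²w ∧ z = w)) — i.e. a generalized confluence (Geach) condition.
A: condition met.
B: fails — w0R²w0, w0Rw3 but no w with w0R²w and w3=w.
C: fails — aR²d, aRc but no w with dR²w and c=w.
Valid on: A.

A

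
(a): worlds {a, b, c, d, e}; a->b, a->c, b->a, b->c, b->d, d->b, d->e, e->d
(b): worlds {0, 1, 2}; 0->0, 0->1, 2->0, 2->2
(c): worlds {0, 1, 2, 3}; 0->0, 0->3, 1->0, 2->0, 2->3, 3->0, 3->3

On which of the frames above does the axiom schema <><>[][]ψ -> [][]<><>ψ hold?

The schema corresponds to a generalized confluence (Geach) condition: forall x forall y forall z ((x R^2 y & x R^2 z) -> exists w (y R^2 w & z R^2 w)).
(a): fails — aR²a, aR²c but no w with aR²w and cR²w.
(b): fails — 0R²0, 0R²1 but no w with 0R²w and 1R²w.
(c): satisfies the condition.

(c)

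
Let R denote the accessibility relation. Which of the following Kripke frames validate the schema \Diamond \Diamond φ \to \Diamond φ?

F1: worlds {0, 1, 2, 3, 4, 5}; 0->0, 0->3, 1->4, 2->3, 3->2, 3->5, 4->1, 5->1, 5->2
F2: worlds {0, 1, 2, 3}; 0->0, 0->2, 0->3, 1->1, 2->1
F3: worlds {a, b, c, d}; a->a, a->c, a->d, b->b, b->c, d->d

The schema corresponds to transitivity: \forall x \forall y \forall z (Rxy \wedge Ryz \to Rxz).
F1: fails — R32 and R23 but not R33.
F2: fails — R02 and R21 but not R01.
F3: satisfies the condition.
Valid on: F3.

F3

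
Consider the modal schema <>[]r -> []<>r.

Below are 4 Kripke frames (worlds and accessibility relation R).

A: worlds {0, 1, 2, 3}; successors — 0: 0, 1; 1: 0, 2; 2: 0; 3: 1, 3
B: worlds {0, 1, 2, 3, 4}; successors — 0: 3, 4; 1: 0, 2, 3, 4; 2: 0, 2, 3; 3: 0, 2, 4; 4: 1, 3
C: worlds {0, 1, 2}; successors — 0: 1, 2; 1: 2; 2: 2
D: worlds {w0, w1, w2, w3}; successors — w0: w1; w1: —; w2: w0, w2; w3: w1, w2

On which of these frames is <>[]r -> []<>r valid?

Frame correspondent (Sahlqvist): forall x forall y forall z (Rxy & Rxz -> exists w (Ryw & Rzw)) — i.e. convergence.
A: fails — R31 and R33 but 1 and 3 have no common successor.
B: fails — R04 and R03 but 4 and 3 have no common successor.
C: holds.
D: fails — Rw0w1 and Rw0w1 but w1 and w1 have no common successor.

C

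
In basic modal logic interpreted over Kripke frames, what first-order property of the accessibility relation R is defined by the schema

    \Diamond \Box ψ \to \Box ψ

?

the Euclidean property

Replacing ψ by ¬ψ and contraposing gives the equivalent schema ◇ψ → □◇ψ.
Suppose ◇ψ→□◇ψ is valid. Take Rxy, Rxz and set V(ψ)={y}. Then ◇ψ at x, so □◇ψ at x, so ◇ψ at z, so some w with Rzw has ψ; w=y, i.e. Rzy. By symmetry of the argument, Ryz.
The converse is a direct semantic check.
So the correspondent is the Euclidean property.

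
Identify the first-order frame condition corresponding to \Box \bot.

Emptiness of R

□⊥ is valid iff no world has any successor (otherwise □⊥ fails at any world with one).
Conversely, any frame satisfying \forall x \forall y \neg Rxy validates the schema.
So the correspondent is emptiness of R.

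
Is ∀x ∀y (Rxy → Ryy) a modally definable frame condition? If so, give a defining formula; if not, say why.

Yes: it is shift-reflexivity, defined by the T□ schema □(□q → q).
Suppose □(□q→q) is valid. Take Rxy and set V(q)={w : Ryw}. Then at y, □q holds; since □(□q→q) at x, □q→q at y, so q at y, i.e. Ryy.

Definable; □(□q → q) defines it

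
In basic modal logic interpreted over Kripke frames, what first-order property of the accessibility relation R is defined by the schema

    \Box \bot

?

emptiness of R: \forall x \forall y \neg Rxy

□⊥ is valid iff no world has any successor (otherwise □⊥ fails at any world with one).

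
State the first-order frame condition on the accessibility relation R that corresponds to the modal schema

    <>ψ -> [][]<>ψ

forall x forall y forall z ((xRy & x R^2 z) -> exists w (y = w & zRw))

This is a Sahlqvist (Geach-type) schema ◇^1□^0ψ → □^2◇^1ψ.
First-order correspondent: forall x forall y forall z ((xRy & x R^2 z) -> exists w (y = w & zRw)).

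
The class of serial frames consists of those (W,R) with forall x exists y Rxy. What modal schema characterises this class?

This is seriality; the standard corresponding axiom is D: □s → ◇s.
Suppose □s→◇s is valid. At any x set V(s)=W. Then □s at x, so ◇s at x, so x has a successor.

□s → ◇s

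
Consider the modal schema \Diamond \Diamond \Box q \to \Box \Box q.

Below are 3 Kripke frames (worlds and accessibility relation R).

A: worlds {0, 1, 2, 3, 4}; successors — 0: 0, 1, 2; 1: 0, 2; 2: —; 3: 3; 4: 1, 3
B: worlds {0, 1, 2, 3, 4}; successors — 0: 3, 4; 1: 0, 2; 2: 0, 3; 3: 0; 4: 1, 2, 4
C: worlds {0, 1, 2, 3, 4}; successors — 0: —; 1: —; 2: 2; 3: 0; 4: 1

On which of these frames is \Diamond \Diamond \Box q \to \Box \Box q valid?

Frame correspondent (Sahlqvist): \forall x \forall y \forall z ((x R^2 y \wedge x R^2 z) \to \exists w (yRw \wedge z = w)) — i.e. a generalized confluence (Geach) condition.
A: fails — 0R²1, 0R²1 but no w with 1Rw and 1=w.
B: fails — 0R²0, 0R²0 but no w with 0Rw and 0=w.
C: holds.

C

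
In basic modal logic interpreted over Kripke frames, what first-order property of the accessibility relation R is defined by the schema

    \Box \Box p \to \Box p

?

Suppose □□p→□p is valid. Take Rxy and set V(p)={w : xR²w}. Then □□p at x, so □p at x, so p at y, i.e. ∃z(Rxz∧Rzy).

density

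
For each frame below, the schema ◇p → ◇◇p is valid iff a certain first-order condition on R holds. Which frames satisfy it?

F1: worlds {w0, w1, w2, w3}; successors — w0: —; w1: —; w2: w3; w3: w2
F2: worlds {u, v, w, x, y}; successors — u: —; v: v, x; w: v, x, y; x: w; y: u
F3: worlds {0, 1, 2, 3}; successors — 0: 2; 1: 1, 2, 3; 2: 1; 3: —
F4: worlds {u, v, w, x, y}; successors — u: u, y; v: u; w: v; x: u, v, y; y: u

Frame correspondent (Sahlqvist): ∀x ∀y (xRy → ∃w (y = w ∧ xR²w)) — i.e. a generalized confluence (Geach) condition.
F1: fails — w2Rw3 but no w with w3=w and w2R²w.
F2: fails — wRy but no t with y=t and wR²t.
F3: fails — 0R2 but no w with 2=w and 0R²w.
F4: fails — wRv but no t with v=t and wR²t.
Valid on no frame.

none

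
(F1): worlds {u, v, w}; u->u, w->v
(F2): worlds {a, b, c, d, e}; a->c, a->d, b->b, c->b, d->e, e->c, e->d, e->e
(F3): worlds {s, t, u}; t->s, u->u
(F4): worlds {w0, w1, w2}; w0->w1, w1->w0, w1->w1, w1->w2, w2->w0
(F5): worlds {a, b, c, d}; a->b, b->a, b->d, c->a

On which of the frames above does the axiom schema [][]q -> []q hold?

The schema corresponds to density: forall x forall y (Rxy -> exists z (Rxz & Rzy)).
(F1): fails — Rwv but no z with Rwz and Rzv.
(F2): fails — Rac but no z with Raz and Rzc.
(F3): fails — Rts but no z with Rtz and Rzs.
(F4): fails — Rw2w0 but no z with Rw2z and Rzw0.
(F5): fails — Rca but no z with Rcz and Rza.
Valid on no frame.

none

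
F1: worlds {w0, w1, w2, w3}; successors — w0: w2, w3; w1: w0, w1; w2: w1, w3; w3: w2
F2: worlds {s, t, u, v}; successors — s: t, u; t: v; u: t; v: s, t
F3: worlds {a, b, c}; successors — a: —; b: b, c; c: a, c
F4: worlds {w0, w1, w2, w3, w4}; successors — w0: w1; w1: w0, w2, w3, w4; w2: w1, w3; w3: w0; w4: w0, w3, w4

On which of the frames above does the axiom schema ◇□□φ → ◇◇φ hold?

This is the axiom for a generalized confluence (Geach) condition; its first-order frame correspondent is ∀x ∀y (xRy → ∃w (yR²w ∧ xR²w)).
F1: ✓.
F2: fails — uRt but no w with tR²w and uR²w.
F3: fails — cRa but no w with aR²w and cR²w.
F4: fails — w2Rw3 but no w with w3R²w and w2R²w.
Valid on: F1.

F1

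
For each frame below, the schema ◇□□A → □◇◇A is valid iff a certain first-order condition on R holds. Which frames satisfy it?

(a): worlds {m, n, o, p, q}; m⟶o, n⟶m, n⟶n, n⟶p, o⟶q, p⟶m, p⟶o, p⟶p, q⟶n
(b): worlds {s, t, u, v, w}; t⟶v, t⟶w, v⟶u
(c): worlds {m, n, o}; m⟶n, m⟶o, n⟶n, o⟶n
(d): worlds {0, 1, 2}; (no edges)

This is the axiom for a generalized confluence (Geach) condition; its first-order frame correspondent is ∀x ∀y ∀z ((xRy ∧ xRz) → ∃w (yR²w ∧ zR²w)).
(a): fails — nRm, nRn but no w with mR²w and nR²w.
(b): fails — tRv, tRv but no w* with vR²w* and vR²w*.
(c): holds.
(d): holds.
Valid on: (c), (d).

(c), (d)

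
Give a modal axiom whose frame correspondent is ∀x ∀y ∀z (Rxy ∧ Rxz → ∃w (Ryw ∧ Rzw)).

This is convergence; the standard corresponding axiom is .2: ◇□ψ → □◇ψ.
Suppose ◇□ψ→□◇ψ is valid. Take Rxy, Rxz and set V(ψ)={w : Ryw}. Then □ψ at y so ◇□ψ at x, so □◇ψ at x, so ◇ψ at z, giving w with Rzw and Ryw.

◇□ψ → □◇ψ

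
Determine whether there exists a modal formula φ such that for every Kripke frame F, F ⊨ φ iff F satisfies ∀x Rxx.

Yes — defined by □q → q

The condition is reflexivity. A defining modal formula is □q → q.
Suppose □q→q is valid. At any x set V(q)={w : Rxw}. Then □q holds at x, so q holds at x, i.e. Rxx.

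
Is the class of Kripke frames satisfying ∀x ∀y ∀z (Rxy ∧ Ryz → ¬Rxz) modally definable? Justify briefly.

Modal frame validity is preserved under surjective bounded morphisms.
The 7-cycle (worlds 0,1,2,3,4,5,6 with 0→1→2→3→4→5→6→0) is intransitive. Mapping every world to a single reflexive point • is a surjective bounded morphism; the reflexive point is not intransitive (R••∧R•• but R••).
So the class is not modally definable.

Not modally definable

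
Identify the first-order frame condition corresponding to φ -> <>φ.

This is frame-equivalent to □φ → φ (substitute ¬φ for φ and contrapose).
Suppose □φ→φ is valid. At any x set V(φ)={w : Rxw}. Then □φ holds at x, so φ holds at x, i.e. Rxx.
The converse is a direct semantic check.
Frame condition: forall x Rxx.

reflexivity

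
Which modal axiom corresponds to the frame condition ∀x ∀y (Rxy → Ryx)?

This is symmetry; the standard corresponding axiom is B: s → □◇s.
Suppose s→□◇s is valid. Take Rxy and set V(s)={x}. Then s at x, so □◇s at x, so ◇s at y, so some z with Ryz has s; z=x, i.e. Ryx.

s → □◇s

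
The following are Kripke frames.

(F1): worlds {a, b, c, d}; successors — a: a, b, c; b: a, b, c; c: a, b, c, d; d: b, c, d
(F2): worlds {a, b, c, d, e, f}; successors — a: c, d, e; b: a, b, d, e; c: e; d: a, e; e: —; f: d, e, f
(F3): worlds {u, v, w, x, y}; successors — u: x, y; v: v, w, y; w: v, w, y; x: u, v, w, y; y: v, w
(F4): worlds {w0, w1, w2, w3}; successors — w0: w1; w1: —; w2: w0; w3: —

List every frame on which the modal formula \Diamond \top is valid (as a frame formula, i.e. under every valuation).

Frame correspondent (Sahlqvist): \forall x \exists y Rxy — i.e. seriality.
(F1): ✓.
(F2): fails — world e has no successor.
(F3): ✓.
(F4): fails — world w1 has no successor.
Valid on: (F1), (F3).

(F1), (F3)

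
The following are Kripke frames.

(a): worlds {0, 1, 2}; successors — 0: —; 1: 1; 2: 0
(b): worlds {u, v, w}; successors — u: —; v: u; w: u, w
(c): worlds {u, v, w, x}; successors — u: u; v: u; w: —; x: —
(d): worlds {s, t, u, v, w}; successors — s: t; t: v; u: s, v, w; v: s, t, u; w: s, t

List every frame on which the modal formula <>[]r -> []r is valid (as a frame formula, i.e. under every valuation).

This is the axiom for the Euclidean property; its first-order frame correspondent is forall x forall y forall z (Rxy & Rxz -> Ryz).
(a): fails — R20 and R20 but not R00.
(b): fails — Rvu and Rvu but not Ruu.
(c): ✓.
(d): fails — Rst and Rst but not Rtt.
Valid on: (c).

(c)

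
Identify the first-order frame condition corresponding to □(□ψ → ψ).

shift-reflexivity: ∀x ∀y (Rxy → Ryy)

Suppose □(□ψ→ψ) is valid. Take Rxy and set V(ψ)={w : Ryw}. Then at y, □ψ holds; since □(□ψ→ψ) at x, □ψ→ψ at y, so ψ at y, i.e. Ryy.
The converse is a direct semantic check.
Frame condition: ∀x ∀y (Rxy → Ryy).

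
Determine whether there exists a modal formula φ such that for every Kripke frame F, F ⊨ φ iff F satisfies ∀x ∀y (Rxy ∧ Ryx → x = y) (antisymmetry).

No — not modally definable

Any modally definable frame class is closed under surjective bounded morphisms.
The 6-cycle (worlds a,b,c,d,e,f with a→b→c→d→e→f→a) is antisymmetric. Sending even-indexed worlds to a and odd-indexed worlds to b is a surjective bounded morphism onto the two-world frame with a↔b, which is not antisymmetric.
So no modal formula (or set of formulas) defines exactly the antisymmetric frames.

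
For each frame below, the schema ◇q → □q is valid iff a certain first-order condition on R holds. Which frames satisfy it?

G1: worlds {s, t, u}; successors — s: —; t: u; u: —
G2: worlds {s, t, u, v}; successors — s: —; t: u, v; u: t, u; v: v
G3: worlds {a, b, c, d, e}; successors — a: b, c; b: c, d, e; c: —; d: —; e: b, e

Frame correspondent (Sahlqvist): ∀x ∀y ∀z (Rxy ∧ Rxz → y = z) — i.e. partial functionality.
G1: condition met.
G2: fails — t sees both u and v.
G3: fails — a sees both b and c.

G1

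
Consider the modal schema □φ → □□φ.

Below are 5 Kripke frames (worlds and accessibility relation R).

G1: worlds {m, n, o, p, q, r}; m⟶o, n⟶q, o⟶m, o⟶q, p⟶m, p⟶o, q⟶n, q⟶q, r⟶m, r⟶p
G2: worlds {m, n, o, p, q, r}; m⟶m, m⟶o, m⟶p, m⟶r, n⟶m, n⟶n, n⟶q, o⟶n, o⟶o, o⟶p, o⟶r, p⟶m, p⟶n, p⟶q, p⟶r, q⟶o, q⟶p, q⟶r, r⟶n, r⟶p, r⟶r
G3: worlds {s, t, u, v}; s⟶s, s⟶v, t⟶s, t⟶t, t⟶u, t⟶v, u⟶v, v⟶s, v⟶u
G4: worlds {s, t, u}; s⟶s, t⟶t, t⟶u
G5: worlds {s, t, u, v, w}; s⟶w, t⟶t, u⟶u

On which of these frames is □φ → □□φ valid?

G4, G5

Frame correspondent (Sahlqvist): ∀x ∀y ∀z (Rxy ∧ Ryz → Rxz) — i.e. transitivity.
G1: fails — Rom and Rmo but not Roo.
G2: fails — Ron and Rnm but not Rom.
G3: fails — Ruv and Rvu but not Ruu.
G4: holds.
G5: holds.
Valid on: G4, G5.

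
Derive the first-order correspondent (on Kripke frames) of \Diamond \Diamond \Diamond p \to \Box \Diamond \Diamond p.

This is a Sahlqvist (Geach-type) schema ◇^3□^0p → □^1◇^2p.
Minimal-valuation argument: fix x; take any y with xR^3y and any z with xR^1z. Set V(p) to the set of worlds R-reachable from y in exactly 0 steps. Then □^0p holds at y, so the antecedent holds at x; validity forces ◇^2p at z, giving a w with zR^2w and yR^0w.
First-order correspondent: \forall x \forall y \forall z ((x R^3 y \wedge xRz) \to \exists w (y = w \wedge z R^2 w)).

\forall x \forall y \forall z ((x R^3 y \wedge xRz) \to \exists w (y = w \wedge z R^2 w))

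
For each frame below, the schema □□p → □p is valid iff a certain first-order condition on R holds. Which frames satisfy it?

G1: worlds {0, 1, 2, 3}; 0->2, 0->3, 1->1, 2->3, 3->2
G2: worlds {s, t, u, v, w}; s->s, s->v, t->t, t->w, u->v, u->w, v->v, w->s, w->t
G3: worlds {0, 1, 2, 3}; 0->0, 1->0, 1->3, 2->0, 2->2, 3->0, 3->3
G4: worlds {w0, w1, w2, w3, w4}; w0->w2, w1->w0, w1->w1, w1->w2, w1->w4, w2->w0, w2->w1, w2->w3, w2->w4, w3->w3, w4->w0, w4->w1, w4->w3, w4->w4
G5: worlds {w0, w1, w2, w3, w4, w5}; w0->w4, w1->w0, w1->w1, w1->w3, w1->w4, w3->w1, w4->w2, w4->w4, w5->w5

G3, G5

This is the axiom for density; its first-order frame correspondent is ∀x ∀y (Rxy → ∃z (Rxz ∧ Rzy)).
G1: fails — R32 but no z with R3z and Rz2.
G2: fails — Ruw but no z with Ruz and Rzw.
G3: condition met.
G4: fails — Rw0w2 but no z with Rw0z and Rzw2.
G5: condition met.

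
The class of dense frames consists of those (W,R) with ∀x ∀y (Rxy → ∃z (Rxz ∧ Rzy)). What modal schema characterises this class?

The condition is density. The C4 schema □□q → □q defines it.
Suppose □□q→□q is valid. Take Rxy and set V(q)={w : xR²w}. Then □□q at x, so □q at x, so q at y, i.e. ∃z(Rxz∧Rzy).

□□q → □q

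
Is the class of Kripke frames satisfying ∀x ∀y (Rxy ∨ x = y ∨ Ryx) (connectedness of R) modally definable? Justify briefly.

Any modally definable frame class is closed under disjoint unions.
Take 2 disjoint single-world reflexive frames: each is trivially connected, but their disjoint union has 2 worlds with no edge between distinct components, so it is not connected.
So the class is not modally definable.

Not definable by any modal formula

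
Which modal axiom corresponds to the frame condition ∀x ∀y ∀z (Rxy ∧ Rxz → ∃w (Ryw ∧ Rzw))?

◇□p → □◇p

This is convergence; the standard corresponding axiom is .2: ◇□p → □◇p.
Suppose ◇□p→□◇p is valid. Take Rxy, Rxz and set V(p)={w : Ryw}. Then □p at y so ◇□p at x, so □◇p at x, so ◇p at z, giving w with Rzw and Ryw.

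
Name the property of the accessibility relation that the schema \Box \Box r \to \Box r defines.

density

Suppose □□r→□r is valid. Take Rxy and set V(r)={w : xR²w}. Then □□r at x, so □r at x, so r at y, i.e. ∃z(Rxz∧Rzy).
The converse is a direct semantic check.
So the correspondent is density.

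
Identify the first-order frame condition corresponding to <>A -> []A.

Suppose ◇A→□A is valid. Take Rxy, Rxz and set V(A)={y}. Then ◇A at x, so □A at x, so A at z, i.e. z=y.
The converse is a direct semantic check.
Frame condition: forall x forall y forall z (Rxy & Rxz -> y = z).

Partial functionality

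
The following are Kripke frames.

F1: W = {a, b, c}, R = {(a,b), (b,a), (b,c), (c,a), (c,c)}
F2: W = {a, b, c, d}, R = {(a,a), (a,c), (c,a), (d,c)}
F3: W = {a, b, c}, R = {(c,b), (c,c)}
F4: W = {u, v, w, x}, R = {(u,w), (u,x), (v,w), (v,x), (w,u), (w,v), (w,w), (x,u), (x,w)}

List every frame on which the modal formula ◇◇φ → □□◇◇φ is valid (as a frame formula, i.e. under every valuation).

F2

The schema corresponds to a generalized confluence (Geach) condition: ∀x ∀y ∀z ((xR²y ∧ xR²z) → ∃w (y = w ∧ zR²w)).
F1: fails — bR²b, bR²a but no w with b=w and aR²w.
F2: holds.
F3: fails — cR²b, cR²b but no w with b=w and bR²w.
F4: fails — wR²x, wR²u but no t with x=t and uR²t.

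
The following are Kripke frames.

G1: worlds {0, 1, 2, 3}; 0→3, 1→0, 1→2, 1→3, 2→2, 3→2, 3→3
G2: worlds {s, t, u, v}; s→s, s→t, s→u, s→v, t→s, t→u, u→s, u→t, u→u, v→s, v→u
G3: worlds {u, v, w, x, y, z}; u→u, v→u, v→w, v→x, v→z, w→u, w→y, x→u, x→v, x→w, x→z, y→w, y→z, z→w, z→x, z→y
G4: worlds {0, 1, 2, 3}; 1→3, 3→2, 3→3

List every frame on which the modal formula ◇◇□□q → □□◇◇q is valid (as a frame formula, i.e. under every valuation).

The schema corresponds to a generalized confluence (Geach) condition: ∀x ∀y ∀z ((xR²y ∧ xR²z) → ∃w (yR²w ∧ zR²w)).
G1: condition met.
G2: condition met.
G3: condition met.
G4: fails — 1R²2, 1R²2 but no w with 2R²w and 2R²w.
Valid on: G1, G2, G3.

G1, G2, G3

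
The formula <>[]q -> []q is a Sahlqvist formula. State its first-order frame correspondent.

Equivalently (dual form): ◇q → □◇q.
Suppose ◇q→□◇q is valid. Take Rxy, Rxz and set V(q)={y}. Then ◇q at x, so □◇q at x, so ◇q at z, so some w with Rzw has q; w=y, i.e. Rzy. By symmetry of the argument, Ryz.

the Euclidean property: forall x forall y forall z (Rxy & Rxz -> Ryz)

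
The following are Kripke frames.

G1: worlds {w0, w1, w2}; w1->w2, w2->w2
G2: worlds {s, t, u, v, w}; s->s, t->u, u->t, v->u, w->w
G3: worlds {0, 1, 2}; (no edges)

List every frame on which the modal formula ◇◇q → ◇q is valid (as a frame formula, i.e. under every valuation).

This is the axiom for transitivity; its first-order frame correspondent is ∀x ∀y ∀z (Rxy ∧ Ryz → Rxz).
G1: holds.
G2: fails — Rut and Rtu but not Ruu.
G3: holds.
Valid on: G1, G3.

G1, G3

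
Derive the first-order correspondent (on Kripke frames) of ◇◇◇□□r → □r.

This is a Sahlqvist (Geach-type) schema ◇^3□^2r → □^1◇^0r.
First-order correspondent: ∀x ∀y ∀z ((xR³y ∧ xRz) → ∃w (yR²w ∧ z = w)).

∀x ∀y ∀z ((xR³y ∧ xRz) → ∃w (yR²w ∧ z = w))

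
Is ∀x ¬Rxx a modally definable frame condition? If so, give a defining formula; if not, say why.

Not definable by any modal formula

Modal frame validity is preserved under surjective bounded morphisms.
The 3-cycle (worlds 0,1,2 with 0→1→2→0) is irreflexive, and the map sending every world to a single reflexive point • is a surjective bounded morphism (forth: every edge maps to (•,•); back: every world has a successor). So any modal formula valid on the 3-cycle is also valid on the reflexive point, which is not irreflexive.
Hence irreflexivity is not modally definable.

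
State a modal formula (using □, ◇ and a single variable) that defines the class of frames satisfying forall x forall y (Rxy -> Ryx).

r → □◇r

This is symmetry; the standard corresponding axiom is B: r → □◇r.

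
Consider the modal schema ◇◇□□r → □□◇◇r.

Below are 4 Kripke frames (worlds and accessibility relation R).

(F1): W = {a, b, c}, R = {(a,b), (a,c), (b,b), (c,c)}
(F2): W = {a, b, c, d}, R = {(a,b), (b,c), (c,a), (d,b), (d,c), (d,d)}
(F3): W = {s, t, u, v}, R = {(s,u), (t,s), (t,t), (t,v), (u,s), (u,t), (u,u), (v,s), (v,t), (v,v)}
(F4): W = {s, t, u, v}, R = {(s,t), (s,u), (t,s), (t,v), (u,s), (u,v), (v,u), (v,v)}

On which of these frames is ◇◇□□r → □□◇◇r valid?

Frame correspondent (Sahlqvist): ∀x ∀y ∀z ((xR²y ∧ xR²z) → ∃w (yR²w ∧ zR²w)) — i.e. a generalized confluence (Geach) condition.
(F1): fails — aR²b, aR²c but no w with bR²w and cR²w.
(F2): fails — dR²a, dR²b but no w with aR²w and bR²w.
(F3): holds.
(F4): holds.
Valid on: (F3), (F4).

(F3), (F4)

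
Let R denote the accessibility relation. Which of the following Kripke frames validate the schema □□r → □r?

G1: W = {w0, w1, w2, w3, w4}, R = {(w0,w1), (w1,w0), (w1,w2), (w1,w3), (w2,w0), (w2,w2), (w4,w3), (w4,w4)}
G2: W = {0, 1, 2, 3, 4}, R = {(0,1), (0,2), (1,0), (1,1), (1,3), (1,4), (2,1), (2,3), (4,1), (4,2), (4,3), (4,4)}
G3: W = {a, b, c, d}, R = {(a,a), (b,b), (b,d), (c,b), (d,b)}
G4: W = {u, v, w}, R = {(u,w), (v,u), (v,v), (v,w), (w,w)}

This is the axiom for density; its first-order frame correspondent is ∀x ∀y (Rxy → ∃z (Rxz ∧ Rzy)).
G1: fails — Rw1w3 but no z with Rw1z and Rzw3.
G2: fails — R02 but no z with R0z and Rz2.
G3: holds.
G4: holds.

G3, G4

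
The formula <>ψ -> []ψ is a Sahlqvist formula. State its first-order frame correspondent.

partial functionality

This is the CD axiom.
Its frame correspondent is partial functionality — forall x forall y forall z (Rxy & Rxz -> y = z).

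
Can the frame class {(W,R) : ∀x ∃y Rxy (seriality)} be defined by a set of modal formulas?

Yes — defined by □q → ◇q

Yes: it is seriality, defined by the D schema □q → ◇q.
Suppose □q→◇q is valid. At any x set V(q)=W. Then □q at x, so ◇q at x, so x has a successor.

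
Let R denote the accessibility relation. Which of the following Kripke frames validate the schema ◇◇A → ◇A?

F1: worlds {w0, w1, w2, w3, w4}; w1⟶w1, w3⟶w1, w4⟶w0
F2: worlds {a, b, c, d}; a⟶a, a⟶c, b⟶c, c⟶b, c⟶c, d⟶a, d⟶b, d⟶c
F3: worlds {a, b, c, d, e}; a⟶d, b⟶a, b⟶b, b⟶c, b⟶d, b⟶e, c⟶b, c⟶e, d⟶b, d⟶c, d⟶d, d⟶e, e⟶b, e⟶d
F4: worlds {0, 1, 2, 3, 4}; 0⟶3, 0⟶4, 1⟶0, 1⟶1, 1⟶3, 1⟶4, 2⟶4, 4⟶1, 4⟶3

F1

The schema corresponds to transitivity: ∀x ∀y ∀z (Rxy ∧ Ryz → Rxz).
F1: satisfies the condition.
F2: fails — Rbc and Rcb but not Rbb.
F3: fails — Reb and Rbc but not Rec.
F4: fails — R04 and R41 but not R01.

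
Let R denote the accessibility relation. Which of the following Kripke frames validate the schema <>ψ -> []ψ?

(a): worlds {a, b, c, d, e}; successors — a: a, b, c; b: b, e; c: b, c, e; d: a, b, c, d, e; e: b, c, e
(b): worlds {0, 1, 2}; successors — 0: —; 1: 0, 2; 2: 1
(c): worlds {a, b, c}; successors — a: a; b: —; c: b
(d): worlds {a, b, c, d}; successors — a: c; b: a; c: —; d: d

Frame correspondent (Sahlqvist): forall x forall y forall z (Rxy & Rxz -> y = z) — i.e. partial functionality.
(a): fails — a sees both a and b.
(b): fails — 1 sees both 0 and 2.
(c): condition met.
(d): condition met.
Valid on: (c), (d).

(c), (d)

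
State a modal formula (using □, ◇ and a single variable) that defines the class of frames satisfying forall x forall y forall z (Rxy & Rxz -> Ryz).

◇r → □◇r

This is the Euclidean property; the standard corresponding axiom is 5: ◇r → □◇r.
Suppose ◇r→□◇r is valid. Take Rxy, Rxz and set V(r)={y}. Then ◇r at x, so □◇r at x, so ◇r at z, so some w with Rzw has r; w=y, i.e. Rzy. By symmetry of the argument, Ryz.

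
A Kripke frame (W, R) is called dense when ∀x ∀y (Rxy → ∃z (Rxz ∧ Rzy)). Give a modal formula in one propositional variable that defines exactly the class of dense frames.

This is density; the standard corresponding axiom is C4: □□r → □r.
Suppose □□r→□r is valid. Take Rxy and set V(r)={w : xR²w}. Then □□r at x, so □r at x, so r at y, i.e. ∃z(Rxz∧Rzy).

□□r → □r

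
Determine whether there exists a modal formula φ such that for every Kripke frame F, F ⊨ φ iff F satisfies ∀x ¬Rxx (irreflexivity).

If a class were modally definable it would be closed under surjective bounded morphisms (Goldblatt–Thomason).
The 2-cycle (worlds 0,1 with 0→1→0) is irreflexive, and the map sending every world to a single reflexive point • is a surjective bounded morphism (forth: every edge maps to (•,•); back: every world has a successor). So any modal formula valid on the 2-cycle is also valid on the reflexive point, which is not irreflexive.
Hence irreflexivity is not modally definable.

Not modally definable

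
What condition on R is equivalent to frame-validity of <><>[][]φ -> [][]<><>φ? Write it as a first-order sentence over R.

forall x forall y forall z ((x R^2 y & x R^2 z) -> exists w (y R^2 w & z R^2 w))

This is a Sahlqvist (Geach-type) schema ◇^2□^2φ → □^2◇^2φ.
Minimal-valuation argument: fix x; take any y with xR^2y and any z with xR^2z. Set V(φ) to the set of worlds R-reachable from y in exactly 2 steps. Then □^2φ holds at y, so the antecedent holds at x; validity forces ◇^2φ at z, giving a w with zR^2w and yR^2w.
First-order correspondent: forall x forall y forall z ((x R^2 y & x R^2 z) -> exists w (y R^2 w & z R^2 w)).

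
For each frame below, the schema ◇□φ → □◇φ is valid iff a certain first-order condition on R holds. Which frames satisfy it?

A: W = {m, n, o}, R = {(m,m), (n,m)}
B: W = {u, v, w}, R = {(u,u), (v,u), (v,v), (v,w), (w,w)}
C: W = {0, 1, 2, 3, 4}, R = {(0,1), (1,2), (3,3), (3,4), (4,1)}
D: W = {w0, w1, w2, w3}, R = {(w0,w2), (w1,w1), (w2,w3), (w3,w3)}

Frame correspondent (Sahlqvist): ∀x ∀y ∀z (Rxy ∧ Rxz → ∃w (Ryw ∧ Rzw)) — i.e. convergence.
A: holds.
B: fails — Rvw and Rvu but w and u have no common successor.
C: fails — R12 and R12 but 2 and 2 have no common successor.
D: holds.

A, D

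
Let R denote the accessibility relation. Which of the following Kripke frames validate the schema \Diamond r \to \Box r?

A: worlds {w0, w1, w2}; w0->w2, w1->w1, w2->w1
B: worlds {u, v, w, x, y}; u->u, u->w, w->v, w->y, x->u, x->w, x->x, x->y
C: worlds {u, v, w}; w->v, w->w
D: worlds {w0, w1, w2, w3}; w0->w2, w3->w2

This is the axiom for partial functionality; its first-order frame correspondent is \forall x \forall y \forall z (Rxy \wedge Rxz \to y = z).
A: condition met.
B: fails — u sees both u and w.
C: fails — w sees both v and w.
D: condition met.
Valid on: A, D.

A, D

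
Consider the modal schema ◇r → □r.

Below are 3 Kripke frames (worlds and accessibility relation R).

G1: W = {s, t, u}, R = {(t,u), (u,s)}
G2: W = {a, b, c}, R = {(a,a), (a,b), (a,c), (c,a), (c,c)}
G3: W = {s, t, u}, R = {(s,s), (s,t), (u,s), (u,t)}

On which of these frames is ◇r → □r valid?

G1

The schema corresponds to partial functionality: ∀x ∀y ∀z (Rxy ∧ Rxz → y = z).
G1: condition met.
G2: fails — a sees both a and b.
G3: fails — s sees both s and t.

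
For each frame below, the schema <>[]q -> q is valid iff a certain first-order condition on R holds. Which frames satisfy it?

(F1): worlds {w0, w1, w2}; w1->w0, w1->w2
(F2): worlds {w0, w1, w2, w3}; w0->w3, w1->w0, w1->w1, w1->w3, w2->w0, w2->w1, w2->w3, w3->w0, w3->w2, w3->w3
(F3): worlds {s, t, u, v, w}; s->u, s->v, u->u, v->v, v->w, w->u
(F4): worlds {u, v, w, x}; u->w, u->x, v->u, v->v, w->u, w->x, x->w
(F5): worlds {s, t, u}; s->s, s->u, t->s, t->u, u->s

none

The schema corresponds to symmetry: forall x forall y (Rxy -> Ryx).
(F1): fails — Rw1w2 but not Rw2w1.
(F2): fails — Rw1w0 but not Rw0w1.
(F3): fails — Rwu but not Ruw.
(F4): fails — Rvu but not Ruv.
(F5): fails — Rts but not Rst.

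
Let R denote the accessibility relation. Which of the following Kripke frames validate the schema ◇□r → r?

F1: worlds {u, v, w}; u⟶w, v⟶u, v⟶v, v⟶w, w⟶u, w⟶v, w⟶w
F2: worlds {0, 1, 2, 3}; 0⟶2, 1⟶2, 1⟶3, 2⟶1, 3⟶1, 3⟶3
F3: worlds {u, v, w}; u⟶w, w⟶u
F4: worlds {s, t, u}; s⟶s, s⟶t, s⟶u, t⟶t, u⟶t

F3

The schema corresponds to symmetry: ∀x ∀y (Rxy → Ryx).
F1: fails — Rvu but not Ruv.
F2: fails — R02 but not R20.
F3: condition met.
F4: fails — Rut but not Rtu.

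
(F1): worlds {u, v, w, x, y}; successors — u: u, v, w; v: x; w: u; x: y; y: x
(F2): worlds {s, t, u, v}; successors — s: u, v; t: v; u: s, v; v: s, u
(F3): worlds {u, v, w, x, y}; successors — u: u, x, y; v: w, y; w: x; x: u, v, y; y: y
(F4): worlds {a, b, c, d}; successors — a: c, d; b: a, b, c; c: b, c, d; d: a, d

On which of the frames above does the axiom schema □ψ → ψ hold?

Frame correspondent (Sahlqvist): ∀x Rxx — i.e. reflexivity.
(F1): fails — world v does not see itself.
(F2): fails — world s does not see itself.
(F3): fails — world v does not see itself.
(F4): fails — world a does not see itself.
Valid on no frame.

none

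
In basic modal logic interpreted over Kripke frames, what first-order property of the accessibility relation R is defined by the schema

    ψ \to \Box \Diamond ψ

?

symmetry

This schema is the B axiom.
Its frame correspondent is symmetry — \forall x \forall y (Rxy \to Ryx).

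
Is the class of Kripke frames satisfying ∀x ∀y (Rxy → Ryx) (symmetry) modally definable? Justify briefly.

The condition is symmetry. A defining modal formula is q → □◇q.

Yes, by q → □◇q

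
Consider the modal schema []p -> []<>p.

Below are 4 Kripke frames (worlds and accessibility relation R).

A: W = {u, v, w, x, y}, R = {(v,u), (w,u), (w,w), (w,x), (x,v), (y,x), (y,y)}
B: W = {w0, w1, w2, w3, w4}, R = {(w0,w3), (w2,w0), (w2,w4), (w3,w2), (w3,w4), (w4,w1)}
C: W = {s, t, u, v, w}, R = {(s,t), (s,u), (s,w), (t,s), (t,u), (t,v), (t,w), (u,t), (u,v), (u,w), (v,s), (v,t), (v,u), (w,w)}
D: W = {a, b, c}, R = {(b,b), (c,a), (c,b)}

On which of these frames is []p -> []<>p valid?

The schema corresponds to a generalized confluence (Geach) condition: forall x forall z (xRz -> exists w (xRw & zRw)).
A: fails — vRu but no t with vRt and uRt.
B: fails — w0Rw3 but no w with w0Rw and w3Rw.
C: satisfies the condition.
D: fails — cRa but no w with cRw and aRw.
Valid on: C.

C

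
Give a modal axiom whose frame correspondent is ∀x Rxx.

This is reflexivity; the standard corresponding axiom is T: □p → p.
Suppose □p→p is valid. At any x set V(p)={w : Rxw}. Then □p holds at x, so p holds at x, i.e. Rxx.

□p → p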